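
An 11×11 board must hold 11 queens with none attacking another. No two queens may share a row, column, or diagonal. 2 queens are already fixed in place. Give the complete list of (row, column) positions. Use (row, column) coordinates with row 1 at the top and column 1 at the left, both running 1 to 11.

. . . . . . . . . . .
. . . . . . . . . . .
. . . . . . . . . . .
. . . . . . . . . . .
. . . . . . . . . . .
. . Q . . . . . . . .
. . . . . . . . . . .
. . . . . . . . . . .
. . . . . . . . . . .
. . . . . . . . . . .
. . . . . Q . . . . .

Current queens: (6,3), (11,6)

Row 1: attacked by (6,3)→{3,8}; (11,6)→{6}. Safe: 1, 2, 4, 5, 7, 9, 10, 11. Place at column 1.
Row 2: attacked by (1,1)→{1,2}; (6,3)→{3,7}; (11,6)→{6}. Safe: 4, 5, 8, 9, 10, 11. Place at column 11.
Row 3: attacked by (1,1)→{1,3}; (2,11)→{10,11}; (6,3)→{3,6}; (11,6)→{6}. Safe: 2, 4, 5, 7, 8, 9. Place at column 4.
Row 4: attacked by (1,1)→{1,4}; (2,11)→{9,11}; (3,4)→{3,4,5}; (6,3)→{1,3,5}; (11,6)→{6}. Safe: 2, 7, 8, 10. Place at column 7.
Row 5: attacked by (1,1)→{1,5}; (2,11)→{8,11}; (3,4)→{2,4,6}; (4,7)→{6,7,8}; (6,3)→{2,3,4}; (11,6)→{6}. Safe: 9, 10. Place at column 10.
Row 7: attacked by (1,1)→{1,7}; (2,11)→{6,11}; (3,4)→{4,8}; (4,7)→{4,7,10}; (5,10)→{8,10}; (6,3)→{2,3,4}; (11,6)→{2,6,10}. Safe: 5, 9. Place at column 9.
Row 8: attacked by (1,1)→{1,8}; (2,11)→{5,11}; (3,4)→{4,9}; (4,7)→{3,7,11}; (5,10)→{7,10}; (6,3)→{1,3,5}; (7,9)→{8,9,10}; (11,6)→{3,6,9}. Safe: 2. Place at column 2.
Row 9: attacked by (1,1)→{1,9}; (2,11)→{4,11}; (3,4)→{4,10}; (4,7)→{2,7}; (5,10)→{6,10}; (6,3)→{3,6}; (7,9)→{7,9,11}; (8,2)→{1,2,3}; (11,6)→{4,6,8}. Safe: 5. Place at column 5.
Row 10: attacked by (1,1)→{1,10}; (2,11)→{3,11}; (3,4)→{4,11}; (4,7)→{1,7}; (5,10)→{5,10}; (6,3)→{3,7}; (7,9)→{6,9}; (8,2)→{2,4}; (9,5)→{4,5,6}; (11,6)→{5,6,7}. Safe: 8. Place at column 8.
Columns [1, 11, 4, 7, 10, 3, 9, 2, 5, 8, 6], r−c [0, -9, -1, -3, -5, 3, -2, 6, 4, 2, 5], r+c [2, 13, 7, 11, 15, 9, 16, 10, 14, 18, 17] are all distinct, so no two queens attack.

(1,1) (2,11) (3,4) (4,7) (5,10) (6,3) (7,9) (8,2) (9,5) (10,8) (11,6)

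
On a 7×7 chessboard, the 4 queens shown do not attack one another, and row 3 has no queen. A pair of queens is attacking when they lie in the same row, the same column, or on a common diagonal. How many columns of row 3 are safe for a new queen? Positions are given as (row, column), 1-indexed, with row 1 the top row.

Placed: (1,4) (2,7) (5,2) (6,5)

2

(1,4) attacks row 3 at column 4 and diagonals 2, 6.
(2,7) attacks row 3 at column 7 and diagonals 6.
(5,2) attacks row 3 at column 2 and diagonals 4.
(6,5) attacks row 3 at column 5 and diagonals 2.
Attacked columns: {2, 4, 5, 6, 7}. Safe: {1, 3}.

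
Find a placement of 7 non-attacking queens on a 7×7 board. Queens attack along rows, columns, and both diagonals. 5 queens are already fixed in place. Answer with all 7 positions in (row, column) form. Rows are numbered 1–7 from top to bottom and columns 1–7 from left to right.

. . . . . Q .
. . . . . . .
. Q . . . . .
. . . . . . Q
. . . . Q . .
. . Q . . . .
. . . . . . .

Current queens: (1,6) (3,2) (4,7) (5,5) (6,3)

Row 2: attacked by (1,6)→{5,6,7}; (3,2)→{1,2,3}; (4,7)→{5,7}; (5,5)→{2,5}; (6,3)→{3,7}. Safe: 4. Place at column 4.
Row 7: attacked by (1,6)→{6}; (2,4)→{4}; (3,2)→{2,6}; (4,7)→{4,7}; (5,5)→{3,5,7}; (6,3)→{2,3,4}. Safe: 1. Place at column 1.
Columns [6, 4, 2, 7, 5, 3, 1], r−c [-5, -2, 1, -3, 0, 3, 6], r+c [7, 6, 5, 11, 10, 9, 8] are all distinct, so no two queens attack.

(1,6) (2,4) (3,2) (4,7) (5,5) (6,3) (7,1)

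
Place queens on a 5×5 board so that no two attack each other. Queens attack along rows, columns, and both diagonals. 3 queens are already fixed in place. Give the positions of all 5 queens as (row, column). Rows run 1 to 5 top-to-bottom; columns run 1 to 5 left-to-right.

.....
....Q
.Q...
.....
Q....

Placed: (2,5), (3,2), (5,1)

Row 1: attacked by (2,5)→{4,5}; (3,2)→{2,4}; (5,1)→{1,5}. Safe: 3. Place at column 3.
Row 4: attacked by (1,3)→{3}; (2,5)→{3,5}; (3,2)→{1,2,3}; (5,1)→{1,2}. Safe: 4. Place at column 4.
Columns [3, 5, 2, 4, 1], r−c [-2, -3, 1, 0, 4], r+c [4, 7, 5, 8, 6] are all distinct, so no two queens attack.

(1,3) (2,5) (3,2) (4,4) (5,1)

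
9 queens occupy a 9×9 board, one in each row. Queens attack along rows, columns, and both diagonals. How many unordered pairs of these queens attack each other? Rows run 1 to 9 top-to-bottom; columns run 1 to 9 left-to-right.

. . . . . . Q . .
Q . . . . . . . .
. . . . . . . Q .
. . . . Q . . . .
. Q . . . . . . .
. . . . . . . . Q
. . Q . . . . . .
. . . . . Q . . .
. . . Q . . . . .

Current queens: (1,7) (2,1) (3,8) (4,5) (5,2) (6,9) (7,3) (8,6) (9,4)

0

All columns are distinct and no two queens satisfy |Δrow| = |Δcol|, so no pair attacks.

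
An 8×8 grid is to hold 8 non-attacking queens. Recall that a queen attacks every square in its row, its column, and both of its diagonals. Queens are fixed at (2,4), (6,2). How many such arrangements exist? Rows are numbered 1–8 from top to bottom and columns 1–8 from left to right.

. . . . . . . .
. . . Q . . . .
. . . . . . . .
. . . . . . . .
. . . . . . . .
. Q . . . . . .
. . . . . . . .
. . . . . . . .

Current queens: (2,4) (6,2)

Branch on row 1: col 1 → 0; col 6 → 2; col 8 → 1.
Sum: 0 + 2 + 1 = 3.

3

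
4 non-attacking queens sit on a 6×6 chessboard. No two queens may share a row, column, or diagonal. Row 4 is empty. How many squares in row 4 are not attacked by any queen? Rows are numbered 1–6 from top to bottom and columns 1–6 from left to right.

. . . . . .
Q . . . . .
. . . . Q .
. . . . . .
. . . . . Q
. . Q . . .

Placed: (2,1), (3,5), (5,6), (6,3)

1

(2,1) attacks row 4 at column 1 and diagonals 3.
(3,5) attacks row 4 at column 5 and diagonals 4, 6.
(5,6) attacks row 4 at column 6 and diagonals 5.
(6,3) attacks row 4 at column 3 and diagonals 1, 5.
Attacked columns: {1, 3, 4, 5, 6}. Safe: {2}.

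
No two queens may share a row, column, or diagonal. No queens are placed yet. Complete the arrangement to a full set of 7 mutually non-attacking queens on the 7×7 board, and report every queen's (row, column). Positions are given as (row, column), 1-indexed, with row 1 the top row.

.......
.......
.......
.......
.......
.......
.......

Row 1: Safe: 1, 2, 3, 4, 5, 6, 7. Place at column 6.
Row 2: attacked by (1,6)→{5,6,7}. Safe: 1, 2, 3, 4. Place at column 3.
Row 3: attacked by (1,6)→{4,6}; (2,3)→{2,3,4}. Safe: 1, 5, 7. Place at column 7.
Row 4: attacked by (1,6)→{3,6}; (2,3)→{1,3,5}; (3,7)→{6,7}. Safe: 2, 4. Place at column 4.
Row 5: attacked by (1,6)→{2,6}; (2,3)→{3,6}; (3,7)→{5,7}; (4,4)→{3,4,5}. Safe: 1. Place at column 1.
Row 6: attacked by (1,6)→{1,6}; (2,3)→{3,7}; (3,7)→{4,7}; (4,4)→{2,4,6}; (5,1)→{1,2}. Safe: 5. Place at column 5.
Row 7: attacked by (1,6)→{6}; (2,3)→{3}; (3,7)→{3,7}; (4,4)→{1,4,7}; (5,1)→{1,3}; (6,5)→{4,5,6}. Safe: 2. Place at column 2.
Columns [6, 3, 7, 4, 1, 5, 2], r−c [-5, -1, -4, 0, 4, 1, 5], r+c [7, 5, 10, 8, 6, 11, 9] are all distinct, so no two queens attack.

(1,6) (2,3) (3,7) (4,4) (5,1) (6,5) (7,2)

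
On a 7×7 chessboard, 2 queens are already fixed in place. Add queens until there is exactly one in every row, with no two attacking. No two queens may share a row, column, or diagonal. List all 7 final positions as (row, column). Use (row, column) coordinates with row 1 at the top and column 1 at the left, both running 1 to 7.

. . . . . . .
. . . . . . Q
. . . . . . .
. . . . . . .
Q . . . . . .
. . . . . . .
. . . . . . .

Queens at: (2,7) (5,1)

Row 1: attacked by (2,7)→{6,7}; (5,1)→{1,5}. Safe: 2, 3, 4. Place at column 2.
Row 3: attacked by (1,2)→{2,4}; (2,7)→{6,7}; (5,1)→{1,3}. Safe: 5. Place at column 5.
Row 4: attacked by (1,2)→{2,5}; (2,7)→{5,7}; (3,5)→{4,5,6}; (5,1)→{1,2}. Safe: 3. Place at column 3.
Row 6: attacked by (1,2)→{2,7}; (2,7)→{3,7}; (3,5)→{2,5}; (4,3)→{1,3,5}; (5,1)→{1,2}. Safe: 4, 6. Place at column 6.
Row 7: attacked by (1,2)→{2}; (2,7)→{2,7}; (3,5)→{1,5}; (4,3)→{3,6}; (5,1)→{1,3}; (6,6)→{5,6,7}. Safe: 4. Place at column 4.
Columns [2, 7, 5, 3, 1, 6, 4], r−c [-1, -5, -2, 1, 4, 0, 3], r+c [3, 9, 8, 7, 6, 12, 11] are all distinct, so no two queens attack.

(1,2) (2,7) (3,5) (4,3) (5,1) (6,6) (7,4)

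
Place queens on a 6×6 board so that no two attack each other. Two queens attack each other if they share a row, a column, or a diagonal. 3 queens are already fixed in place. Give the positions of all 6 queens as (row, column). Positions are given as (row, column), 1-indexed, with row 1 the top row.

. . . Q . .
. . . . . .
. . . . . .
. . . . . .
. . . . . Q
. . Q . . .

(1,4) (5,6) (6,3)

(1,4) (2,1) (3,5) (4,2) (5,6) (6,3)

Row 2: attacked by (1,4)→{3,4,5}; (5,6)→{3,6}; (6,3)→{3}. Safe: 1, 2. Place at column 1.
Row 3: attacked by (1,4)→{2,4,6}; (2,1)→{1,2}; (5,6)→{4,6}; (6,3)→{3,6}. Safe: 5. Place at column 5.
Row 4: attacked by (1,4)→{1,4}; (2,1)→{1,3}; (3,5)→{4,5,6}; (5,6)→{5,6}; (6,3)→{1,3,5}. Safe: 2. Place at column 2.
Columns [4, 1, 5, 2, 6, 3], r−c [-3, 1, -2, 2, -1, 3], r+c [5, 3, 8, 6, 11, 9] are all distinct, so no two queens attack.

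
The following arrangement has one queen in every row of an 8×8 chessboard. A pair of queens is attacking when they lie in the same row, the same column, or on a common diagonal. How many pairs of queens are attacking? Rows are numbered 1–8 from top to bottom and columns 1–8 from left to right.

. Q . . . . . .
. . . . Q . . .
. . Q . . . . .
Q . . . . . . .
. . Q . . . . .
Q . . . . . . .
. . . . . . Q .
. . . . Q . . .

6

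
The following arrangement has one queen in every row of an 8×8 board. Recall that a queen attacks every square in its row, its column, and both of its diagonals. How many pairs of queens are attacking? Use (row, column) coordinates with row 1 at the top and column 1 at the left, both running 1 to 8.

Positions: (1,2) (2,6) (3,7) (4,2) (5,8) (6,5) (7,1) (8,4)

Same column: (1,2)–(4,2) (column 2).
Same diagonal: (2,6)–(3,7) (|2−3| = |6−7| = 1); (2,6)–(7,1) (|2−7| = |6−1| = 5).
Total attacking pairs: 3.

3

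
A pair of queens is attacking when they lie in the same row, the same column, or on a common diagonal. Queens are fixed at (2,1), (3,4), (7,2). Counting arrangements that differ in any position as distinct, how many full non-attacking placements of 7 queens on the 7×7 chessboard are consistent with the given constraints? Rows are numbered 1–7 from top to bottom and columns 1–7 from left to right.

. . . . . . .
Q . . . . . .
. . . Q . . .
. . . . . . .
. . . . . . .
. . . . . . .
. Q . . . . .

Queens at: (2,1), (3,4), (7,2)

Branch on row 1: col 3 → 0; col 5 → 1; col 7 → 0.
Sum: 0 + 1 + 0 = 1.

1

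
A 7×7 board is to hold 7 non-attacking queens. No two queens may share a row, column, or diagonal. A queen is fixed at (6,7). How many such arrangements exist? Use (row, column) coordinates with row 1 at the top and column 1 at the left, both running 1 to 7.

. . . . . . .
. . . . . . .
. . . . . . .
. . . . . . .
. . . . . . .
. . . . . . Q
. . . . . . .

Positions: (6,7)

7

Branch on row 1: col 1 → 1; col 3 → 2; col 4 → 2; col 5 → 1; col 6 → 1.
Sum: 1 + 2 + 2 + 1 + 1 = 7.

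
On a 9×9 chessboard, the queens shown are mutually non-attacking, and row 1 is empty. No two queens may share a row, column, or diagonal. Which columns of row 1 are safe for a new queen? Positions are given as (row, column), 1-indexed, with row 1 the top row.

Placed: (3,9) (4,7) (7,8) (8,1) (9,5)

columns 3, 6

(3,9) attacks row 1 at column 9 and diagonals 7.
(4,7) attacks row 1 at column 7 and diagonals 4.
(7,8) attacks row 1 at column 8 and diagonals 2.
(8,1) attacks row 1 at column 1 and diagonals 8.
(9,5) attacks row 1 at column 5.
Attacked columns: {1, 2, 4, 5, 7, 8, 9}. Safe: {3, 6}.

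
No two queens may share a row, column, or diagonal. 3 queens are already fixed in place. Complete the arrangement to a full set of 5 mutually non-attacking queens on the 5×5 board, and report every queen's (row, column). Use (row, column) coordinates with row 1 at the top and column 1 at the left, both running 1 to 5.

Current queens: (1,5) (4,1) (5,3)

(1,5) (2,2) (3,4) (4,1) (5,3)

Row 2: attacked by (1,5)→{4,5}; (4,1)→{1,3}; (5,3)→{3}. Safe: 2. Place at column 2.
Row 3: attacked by (1,5)→{3,5}; (2,2)→{1,2,3}; (4,1)→{1,2}; (5,3)→{1,3,5}. Safe: 4. Place at column 4.
Columns [5, 2, 4, 1, 3], r−c [-4, 0, -1, 3, 2], r+c [6, 4, 7, 5, 8] are all distinct, so no two queens attack.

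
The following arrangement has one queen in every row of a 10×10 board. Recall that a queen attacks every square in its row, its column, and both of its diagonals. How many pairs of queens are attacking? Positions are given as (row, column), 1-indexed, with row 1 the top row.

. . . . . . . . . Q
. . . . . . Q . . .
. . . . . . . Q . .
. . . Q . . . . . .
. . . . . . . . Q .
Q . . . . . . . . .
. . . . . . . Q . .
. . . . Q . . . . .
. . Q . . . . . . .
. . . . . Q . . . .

Same column: (3,8)–(7,8) (column 8).
Same diagonal: (1,10)–(3,8) (|1−3| = |10−8| = 2); (2,7)–(3,8) (|2−3| = |7−8| = 1).
Total attacking pairs: 3.

3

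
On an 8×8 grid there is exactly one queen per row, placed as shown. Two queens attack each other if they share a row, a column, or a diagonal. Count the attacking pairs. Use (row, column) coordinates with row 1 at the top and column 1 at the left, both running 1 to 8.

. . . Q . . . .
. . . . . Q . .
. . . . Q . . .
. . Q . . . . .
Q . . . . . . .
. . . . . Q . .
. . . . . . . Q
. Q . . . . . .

2

Same column: (2,6)–(6,6) (column 6).
Same diagonal: (2,6)–(3,5) (|2−3| = |6−5| = 1).
Total attacking pairs: 2.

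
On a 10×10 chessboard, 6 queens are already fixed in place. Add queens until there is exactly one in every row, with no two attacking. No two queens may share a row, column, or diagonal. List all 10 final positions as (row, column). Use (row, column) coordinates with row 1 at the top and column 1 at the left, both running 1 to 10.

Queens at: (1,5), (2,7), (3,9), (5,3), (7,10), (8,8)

(1,5) (2,7) (3,9) (4,6) (5,3) (6,1) (7,10) (8,8) (9,2) (10,4)

Row 4: attacked by (1,5)→{2,5,8}; (2,7)→{5,7,9}; (3,9)→{8,9,10}; (5,3)→{2,3,4}; (7,10)→{7,10}; (8,8)→{4,8}. Safe: 1, 6. Place at column 6.
Row 6: attacked by (1,5)→{5,10}; (2,7)→{3,7}; (3,9)→{6,9}; (4,6)→{4,6,8}; (5,3)→{2,3,4}; (7,10)→{9,10}; (8,8)→{6,8,10}. Safe: 1. Place at column 1.
Row 9: attacked by (1,5)→{5}; (2,7)→{7}; (3,9)→{3,9}; (4,6)→{1,6}; (5,3)→{3,7}; (6,1)→{1,4}; (7,10)→{8,10}; (8,8)→{7,8,9}. Safe: 2. Place at column 2.
Row 10: attacked by (1,5)→{5}; (2,7)→{7}; (3,9)→{2,9}; (4,6)→{6}; (5,3)→{3,8}; (6,1)→{1,5}; (7,10)→{7,10}; (8,8)→{6,8,10}; (9,2)→{1,2,3}. Safe: 4. Place at column 4.
Columns [5, 7, 9, 6, 3, 1, 10, 8, 2, 4], r−c [-4, -5, -6, -2, 2, 5, -3, 0, 7, 6], r+c [6, 9, 12, 10, 8, 7, 17, 16, 11, 14] are all distinct, so no two queens attack.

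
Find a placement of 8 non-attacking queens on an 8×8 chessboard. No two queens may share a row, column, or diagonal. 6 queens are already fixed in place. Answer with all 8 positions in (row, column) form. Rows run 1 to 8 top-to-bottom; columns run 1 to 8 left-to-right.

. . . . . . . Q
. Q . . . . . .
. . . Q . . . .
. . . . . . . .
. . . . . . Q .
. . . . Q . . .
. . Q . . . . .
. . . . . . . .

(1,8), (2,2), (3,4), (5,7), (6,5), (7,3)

(1,8) (2,2) (3,4) (4,1) (5,7) (6,5) (7,3) (8,6)

Row 4: attacked by (1,8)→{5,8}; (2,2)→{2,4}; (3,4)→{3,4,5}; (5,7)→{6,7,8}; (6,5)→{3,5,7}; (7,3)→{3,6}. Safe: 1. Place at column 1.
Row 8: attacked by (1,8)→{1,8}; (2,2)→{2,8}; (3,4)→{4}; (4,1)→{1,5}; (5,7)→{4,7}; (6,5)→{3,5,7}; (7,3)→{2,3,4}. Safe: 6. Place at column 6.
Columns [8, 2, 4, 1, 7, 5, 3, 6], r−c [-7, 0, -1, 3, -2, 1, 4, 2], r+c [9, 4, 7, 5, 12, 11, 10, 14] are all distinct, so no two queens attack.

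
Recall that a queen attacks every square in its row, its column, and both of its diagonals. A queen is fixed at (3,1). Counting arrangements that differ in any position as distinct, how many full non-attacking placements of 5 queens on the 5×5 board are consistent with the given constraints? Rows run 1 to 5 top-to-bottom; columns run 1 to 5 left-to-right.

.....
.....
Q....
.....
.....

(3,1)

2

Branch on row 1: col 2 → 1; col 4 → 0; col 5 → 1.
Sum: 1 + 0 + 1 = 2.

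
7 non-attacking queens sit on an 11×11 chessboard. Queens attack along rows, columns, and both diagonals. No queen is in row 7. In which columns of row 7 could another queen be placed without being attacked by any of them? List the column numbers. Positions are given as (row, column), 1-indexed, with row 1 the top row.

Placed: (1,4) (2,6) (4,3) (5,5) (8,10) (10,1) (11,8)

columns 2

(1,4) attacks row 7 at column 4 and diagonals 10.
(2,6) attacks row 7 at column 6 and diagonals 1, 11.
(4,3) attacks row 7 at column 3 and diagonals 6.
(5,5) attacks row 7 at column 5 and diagonals 3, 7.
(8,10) attacks row 7 at column 10 and diagonals 9, 11.
(10,1) attacks row 7 at column 1 and diagonals 4.
(11,8) attacks row 7 at column 8 and diagonals 4.
Attacked columns: {1, 3, 4, 5, 6, 7, 8, 9, 10, 11}. Safe: {2}.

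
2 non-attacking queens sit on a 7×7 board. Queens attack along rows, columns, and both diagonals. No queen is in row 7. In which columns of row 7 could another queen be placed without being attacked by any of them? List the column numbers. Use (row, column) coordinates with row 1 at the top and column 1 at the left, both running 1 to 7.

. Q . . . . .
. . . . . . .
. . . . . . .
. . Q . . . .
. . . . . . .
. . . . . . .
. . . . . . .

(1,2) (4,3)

(1,2) attacks row 7 at column 2.
(4,3) attacks row 7 at column 3 and diagonals 6.
Attacked columns: {2, 3, 6}. Safe: {1, 4, 5, 7}.

columns 1, 4, 5, 7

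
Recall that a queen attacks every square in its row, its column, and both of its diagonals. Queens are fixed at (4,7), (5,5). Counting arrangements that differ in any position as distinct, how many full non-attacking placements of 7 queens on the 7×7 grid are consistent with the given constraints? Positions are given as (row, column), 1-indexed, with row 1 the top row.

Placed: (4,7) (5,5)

Branch on row 1: col 2 → 1; col 3 → 0; col 6 → 1.
Sum: 1 + 0 + 1 = 2.

2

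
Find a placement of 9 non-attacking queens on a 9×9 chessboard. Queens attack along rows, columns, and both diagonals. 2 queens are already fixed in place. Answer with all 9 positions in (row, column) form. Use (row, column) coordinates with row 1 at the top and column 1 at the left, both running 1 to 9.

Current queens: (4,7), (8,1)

Row 1: attacked by (4,7)→{4,7}; (8,1)→{1,8}. Safe: 2, 3, 5, 6, 9. Place at column 9.
Row 2: attacked by (1,9)→{8,9}; (4,7)→{5,7,9}; (8,1)→{1,7}. Safe: 2, 3, 4, 6. Place at column 4.
Row 3: attacked by (1,9)→{7,9}; (2,4)→{3,4,5}; (4,7)→{6,7,8}; (8,1)→{1,6}. Safe: 2. Place at column 2.
Row 5: attacked by (1,9)→{5,9}; (2,4)→{1,4,7}; (3,2)→{2,4}; (4,7)→{6,7,8}; (8,1)→{1,4}. Safe: 3. Place at column 3.
Row 6: attacked by (1,9)→{4,9}; (2,4)→{4,8}; (3,2)→{2,5}; (4,7)→{5,7,9}; (5,3)→{2,3,4}; (8,1)→{1,3}. Safe: 6. Place at column 6.
Row 7: attacked by (1,9)→{3,9}; (2,4)→{4,9}; (3,2)→{2,6}; (4,7)→{4,7}; (5,3)→{1,3,5}; (6,6)→{5,6,7}; (8,1)→{1,2}. Safe: 8. Place at column 8.
Row 9: attacked by (1,9)→{1,9}; (2,4)→{4}; (3,2)→{2,8}; (4,7)→{2,7}; (5,3)→{3,7}; (6,6)→{3,6,9}; (7,8)→{6,8}; (8,1)→{1,2}. Safe: 5. Place at column 5.
Columns [9, 4, 2, 7, 3, 6, 8, 1, 5], r−c [-8, -2, 1, -3, 2, 0, -1, 7, 4], r+c [10, 6, 5, 11, 8, 12, 15, 9, 14] are all distinct, so no two queens attack.

(1,9) (2,4) (3,2) (4,7) (5,3) (6,6) (7,8) (8,1) (9,5)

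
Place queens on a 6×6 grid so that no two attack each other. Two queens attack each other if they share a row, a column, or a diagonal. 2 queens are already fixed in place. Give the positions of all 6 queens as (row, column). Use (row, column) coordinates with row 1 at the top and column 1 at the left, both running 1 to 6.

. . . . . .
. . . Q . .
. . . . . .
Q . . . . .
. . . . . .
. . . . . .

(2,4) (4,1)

Row 1: attacked by (2,4)→{3,4,5}; (4,1)→{1,4}. Safe: 2, 6. Place at column 2.
Row 3: attacked by (1,2)→{2,4}; (2,4)→{3,4,5}; (4,1)→{1,2}. Safe: 6. Place at column 6.
Row 5: attacked by (1,2)→{2,6}; (2,4)→{1,4}; (3,6)→{4,6}; (4,1)→{1,2}. Safe: 3, 5. Place at column 3.
Row 6: attacked by (1,2)→{2}; (2,4)→{4}; (3,6)→{3,6}; (4,1)→{1,3}; (5,3)→{2,3,4}. Safe: 5. Place at column 5.
Columns [2, 4, 6, 1, 3, 5], r−c [-1, -2, -3, 3, 2, 1], r+c [3, 6, 9, 5, 8, 11] are all distinct, so no two queens attack.

(1,2) (2,4) (3,6) (4,1) (5,3) (6,5)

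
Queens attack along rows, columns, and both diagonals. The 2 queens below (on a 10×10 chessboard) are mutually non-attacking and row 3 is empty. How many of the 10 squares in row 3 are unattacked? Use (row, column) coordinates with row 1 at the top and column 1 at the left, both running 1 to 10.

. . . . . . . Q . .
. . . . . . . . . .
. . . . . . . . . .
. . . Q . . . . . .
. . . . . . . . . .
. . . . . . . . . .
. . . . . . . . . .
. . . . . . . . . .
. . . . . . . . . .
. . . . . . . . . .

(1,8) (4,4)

4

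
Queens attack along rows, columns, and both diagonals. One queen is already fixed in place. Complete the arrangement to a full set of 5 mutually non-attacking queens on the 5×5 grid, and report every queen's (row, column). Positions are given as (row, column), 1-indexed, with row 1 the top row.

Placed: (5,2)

Row 1: attacked by (5,2)→{2}. Safe: 1, 3, 4, 5. Place at column 4.
Row 2: attacked by (1,4)→{3,4,5}; (5,2)→{2,5}. Safe: 1. Place at column 1.
Row 3: attacked by (1,4)→{2,4}; (2,1)→{1,2}; (5,2)→{2,4}. Safe: 3, 5. Place at column 3.
Row 4: attacked by (1,4)→{1,4}; (2,1)→{1,3}; (3,3)→{2,3,4}; (5,2)→{1,2,3}. Safe: 5. Place at column 5.
Columns [4, 1, 3, 5, 2], r−c [-3, 1, 0, -1, 3], r+c [5, 3, 6, 9, 7] are all distinct, so no two queens attack.

(1,4) (2,1) (3,3) (4,5) (5,2)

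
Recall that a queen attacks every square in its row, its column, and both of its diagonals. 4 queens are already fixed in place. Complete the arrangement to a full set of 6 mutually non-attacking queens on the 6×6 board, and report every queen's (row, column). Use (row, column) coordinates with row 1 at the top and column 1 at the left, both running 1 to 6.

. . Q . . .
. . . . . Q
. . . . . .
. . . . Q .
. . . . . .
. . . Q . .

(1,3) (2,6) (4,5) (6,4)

Row 3: attacked by (1,3)→{1,3,5}; (2,6)→{5,6}; (4,5)→{4,5,6}; (6,4)→{1,4}. Safe: 2. Place at column 2.
Row 5: attacked by (1,3)→{3}; (2,6)→{3,6}; (3,2)→{2,4}; (4,5)→{4,5,6}; (6,4)→{3,4,5}. Safe: 1. Place at column 1.
Columns [3, 6, 2, 5, 1, 4], r−c [-2, -4, 1, -1, 4, 2], r+c [4, 8, 5, 9, 6, 10] are all distinct, so no two queens attack.

(1,3) (2,6) (3,2) (4,5) (5,1) (6,4)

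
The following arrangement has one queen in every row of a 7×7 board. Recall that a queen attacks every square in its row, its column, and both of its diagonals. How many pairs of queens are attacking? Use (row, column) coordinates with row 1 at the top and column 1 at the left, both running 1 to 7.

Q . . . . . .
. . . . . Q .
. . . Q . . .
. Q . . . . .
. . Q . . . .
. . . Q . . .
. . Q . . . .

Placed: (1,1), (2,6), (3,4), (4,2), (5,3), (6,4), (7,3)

Same column: (3,4)–(6,4) (column 4); (5,3)–(7,3) (column 3).
Same diagonal: (2,6)–(5,3) (|2−5| = |6−3| = 3); (4,2)–(5,3) (|4−5| = |2−3| = 1); (4,2)–(6,4) (|4−6| = |2−4| = 2); (5,3)–(6,4) (|5−6| = |3−4| = 1); (6,4)–(7,3) (|6−7| = |4−3| = 1).
Total attacking pairs: 7.

7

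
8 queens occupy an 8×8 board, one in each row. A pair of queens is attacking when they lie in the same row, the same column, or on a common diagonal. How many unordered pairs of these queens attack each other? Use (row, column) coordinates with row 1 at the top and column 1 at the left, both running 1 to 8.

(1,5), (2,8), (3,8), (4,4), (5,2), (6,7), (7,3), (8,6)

2

Same column: (2,8)–(3,8) (column 8).
Same diagonal: (2,8)–(7,3) (|2−7| = |8−3| = 5).
Total attacking pairs: 2.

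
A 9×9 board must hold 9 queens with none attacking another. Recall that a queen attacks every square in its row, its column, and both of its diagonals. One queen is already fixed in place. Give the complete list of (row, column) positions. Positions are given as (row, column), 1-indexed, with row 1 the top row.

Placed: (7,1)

(1,6) (2,3) (3,7) (4,2) (5,4) (6,8) (7,1) (8,5) (9,9)

Row 1: attacked by (7,1)→{1,7}. Safe: 2, 3, 4, 5, 6, 8, 9. Place at column 6.
Row 2: attacked by (1,6)→{5,6,7}; (7,1)→{1,6}. Safe: 2, 3, 4, 8, 9. Place at column 3.
Row 3: attacked by (1,6)→{4,6,8}; (2,3)→{2,3,4}; (7,1)→{1,5}. Safe: 7, 9. Place at column 7.
Row 4: attacked by (1,6)→{3,6,9}; (2,3)→{1,3,5}; (3,7)→{6,7,8}; (7,1)→{1,4}. Safe: 2. Place at column 2.
Row 5: attacked by (1,6)→{2,6}; (2,3)→{3,6}; (3,7)→{5,7,9}; (4,2)→{1,2,3}; (7,1)→{1,3}. Safe: 4, 8. Place at column 4.
Row 6: attacked by (1,6)→{1,6}; (2,3)→{3,7}; (3,7)→{4,7}; (4,2)→{2,4}; (5,4)→{3,4,5}; (7,1)→{1,2}. Safe: 8, 9. Place at column 8.
Row 8: attacked by (1,6)→{6}; (2,3)→{3,9}; (3,7)→{2,7}; (4,2)→{2,6}; (5,4)→{1,4,7}; (6,8)→{6,8}; (7,1)→{1,2}. Safe: 5. Place at column 5.
Row 9: attacked by (1,6)→{6}; (2,3)→{3}; (3,7)→{1,7}; (4,2)→{2,7}; (5,4)→{4,8}; (6,8)→{5,8}; (7,1)→{1,3}; (8,5)→{4,5,6}. Safe: 9. Place at column 9.
Columns [6, 3, 7, 2, 4, 8, 1, 5, 9], r−c [-5, -1, -4, 2, 1, -2, 6, 3, 0], r+c [7, 5, 10, 6, 9, 14, 8, 13, 18] are all distinct, so no two queens attack.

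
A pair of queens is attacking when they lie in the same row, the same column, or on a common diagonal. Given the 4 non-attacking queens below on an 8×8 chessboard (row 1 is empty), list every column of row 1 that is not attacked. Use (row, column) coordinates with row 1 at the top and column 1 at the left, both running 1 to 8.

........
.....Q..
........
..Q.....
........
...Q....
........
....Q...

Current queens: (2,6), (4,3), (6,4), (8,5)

(2,6) attacks row 1 at column 6 and diagonals 5, 7.
(4,3) attacks row 1 at column 3 and diagonals 6.
(6,4) attacks row 1 at column 4.
(8,5) attacks row 1 at column 5.
Attacked columns: {3, 4, 5, 6, 7}. Safe: {1, 2, 8}.

columns 1, 2, 8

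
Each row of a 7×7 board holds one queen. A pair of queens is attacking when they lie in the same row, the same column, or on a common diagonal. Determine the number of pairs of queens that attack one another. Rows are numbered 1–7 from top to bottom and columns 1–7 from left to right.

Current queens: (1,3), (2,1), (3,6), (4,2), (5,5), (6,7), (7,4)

All columns are distinct and no two queens satisfy |Δrow| = |Δcol|, so no pair attacks.

0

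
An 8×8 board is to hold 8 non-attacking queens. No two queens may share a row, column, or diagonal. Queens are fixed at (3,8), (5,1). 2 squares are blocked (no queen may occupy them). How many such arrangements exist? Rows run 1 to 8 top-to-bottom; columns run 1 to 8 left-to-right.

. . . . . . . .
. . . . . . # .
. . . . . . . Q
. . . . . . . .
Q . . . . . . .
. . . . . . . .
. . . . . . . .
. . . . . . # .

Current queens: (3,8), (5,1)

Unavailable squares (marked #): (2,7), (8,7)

Branch on row 1: col 2 → 1; col 3 → 1; col 4 → 1; col 7 → 0.
Sum: 1 + 1 + 1 + 0 = 3.

3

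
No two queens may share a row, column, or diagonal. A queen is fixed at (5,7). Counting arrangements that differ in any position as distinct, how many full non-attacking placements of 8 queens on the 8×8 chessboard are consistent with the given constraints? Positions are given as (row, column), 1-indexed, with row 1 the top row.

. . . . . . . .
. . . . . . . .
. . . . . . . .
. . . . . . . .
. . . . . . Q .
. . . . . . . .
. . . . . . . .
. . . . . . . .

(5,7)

8

Branch on row 1: col 1 → 1; col 2 → 0; col 4 → 3; col 5 → 3; col 6 → 0; col 8 → 1.
Sum: 1 + 0 + 3 + 3 + 0 + 1 = 8.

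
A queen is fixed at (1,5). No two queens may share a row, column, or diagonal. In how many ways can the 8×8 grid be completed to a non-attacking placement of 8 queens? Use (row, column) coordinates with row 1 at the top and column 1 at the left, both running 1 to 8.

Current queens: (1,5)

18

Branch on row 2: col 1 → 3; col 2 → 4; col 3 → 3; col 7 → 6; col 8 → 2.
Sum: 3 + 4 + 3 + 6 + 2 = 18.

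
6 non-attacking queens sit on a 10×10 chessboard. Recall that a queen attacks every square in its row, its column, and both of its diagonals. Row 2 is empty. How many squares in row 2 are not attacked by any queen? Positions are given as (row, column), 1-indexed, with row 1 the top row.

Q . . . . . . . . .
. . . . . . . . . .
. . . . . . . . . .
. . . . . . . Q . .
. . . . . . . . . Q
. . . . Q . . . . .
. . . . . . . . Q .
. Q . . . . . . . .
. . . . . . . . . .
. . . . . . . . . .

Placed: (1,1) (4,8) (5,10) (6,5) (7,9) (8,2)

1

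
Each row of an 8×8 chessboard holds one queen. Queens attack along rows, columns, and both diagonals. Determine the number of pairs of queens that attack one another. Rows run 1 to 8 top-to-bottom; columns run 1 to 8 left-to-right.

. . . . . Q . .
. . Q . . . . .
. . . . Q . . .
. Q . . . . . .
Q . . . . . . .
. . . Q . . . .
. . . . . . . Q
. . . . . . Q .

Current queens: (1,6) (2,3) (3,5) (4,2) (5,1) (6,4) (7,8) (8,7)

4

Same diagonal: (2,3)–(7,8) (|2−7| = |3−8| = 5); (4,2)–(5,1) (|4−5| = |2−1| = 1); (4,2)–(6,4) (|4−6| = |2−4| = 2); (7,8)–(8,7) (|7−8| = |8−7| = 1).
Total attacking pairs: 4.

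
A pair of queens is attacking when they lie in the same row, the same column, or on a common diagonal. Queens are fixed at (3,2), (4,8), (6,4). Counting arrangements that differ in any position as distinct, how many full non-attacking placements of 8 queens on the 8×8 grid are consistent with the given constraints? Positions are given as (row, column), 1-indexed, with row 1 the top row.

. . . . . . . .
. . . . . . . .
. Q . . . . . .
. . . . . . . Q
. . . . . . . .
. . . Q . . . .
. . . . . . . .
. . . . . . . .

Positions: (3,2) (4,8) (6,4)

Branch on row 1: col 1 → 0; col 3 → 2; col 6 → 0; col 7 → 0.
Sum: 0 + 2 + 0 + 0 = 2.

2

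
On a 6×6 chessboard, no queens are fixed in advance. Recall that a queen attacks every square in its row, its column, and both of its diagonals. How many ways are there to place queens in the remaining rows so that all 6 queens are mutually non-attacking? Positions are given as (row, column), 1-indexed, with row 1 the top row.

Branch on row 1: col 1 → 0; col 2 → 1; col 3 → 1; col 4 → 1; col 5 → 1; col 6 → 0.
Sum: 0 + 1 + 1 + 1 + 1 + 0 = 4.
(This is the classic 6-queens count.)

4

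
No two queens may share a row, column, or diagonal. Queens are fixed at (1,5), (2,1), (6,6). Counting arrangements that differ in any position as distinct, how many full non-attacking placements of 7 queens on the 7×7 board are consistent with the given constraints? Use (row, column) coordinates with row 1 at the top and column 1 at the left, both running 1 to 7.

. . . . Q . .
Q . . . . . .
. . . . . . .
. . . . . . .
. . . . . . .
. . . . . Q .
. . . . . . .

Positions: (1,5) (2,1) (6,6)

1

Branch on row 3: col 4 → 1.
Sum: 1 = 1.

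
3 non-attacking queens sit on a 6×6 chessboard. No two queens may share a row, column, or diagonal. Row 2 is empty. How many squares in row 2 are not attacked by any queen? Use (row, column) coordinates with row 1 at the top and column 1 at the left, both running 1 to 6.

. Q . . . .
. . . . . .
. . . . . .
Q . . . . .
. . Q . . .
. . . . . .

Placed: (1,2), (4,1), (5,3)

(1,2) attacks row 2 at column 2 and diagonals 1, 3.
(4,1) attacks row 2 at column 1 and diagonals 3.
(5,3) attacks row 2 at column 3 and diagonals 6.
Attacked columns: {1, 2, 3, 6}. Safe: {4, 5}.

2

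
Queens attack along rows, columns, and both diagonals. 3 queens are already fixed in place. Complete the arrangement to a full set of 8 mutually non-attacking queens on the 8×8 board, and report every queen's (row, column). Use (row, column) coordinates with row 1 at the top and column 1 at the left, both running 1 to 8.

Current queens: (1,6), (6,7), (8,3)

(1,6) (2,4) (3,2) (4,8) (5,5) (6,7) (7,1) (8,3)

Row 2: attacked by (1,6)→{5,6,7}; (6,7)→{3,7}; (8,3)→{3}. Safe: 1, 2, 4, 8. Place at column 4.
Row 3: attacked by (1,6)→{4,6,8}; (2,4)→{3,4,5}; (6,7)→{4,7}; (8,3)→{3,8}. Safe: 1, 2. Place at column 2.
Row 4: attacked by (1,6)→{3,6}; (2,4)→{2,4,6}; (3,2)→{1,2,3}; (6,7)→{5,7}; (8,3)→{3,7}. Safe: 8. Place at column 8.
Row 5: attacked by (1,6)→{2,6}; (2,4)→{1,4,7}; (3,2)→{2,4}; (4,8)→{7,8}; (6,7)→{6,7,8}; (8,3)→{3,6}. Safe: 5. Place at column 5.
Row 7: attacked by (1,6)→{6}; (2,4)→{4}; (3,2)→{2,6}; (4,8)→{5,8}; (5,5)→{3,5,7}; (6,7)→{6,7,8}; (8,3)→{2,3,4}. Safe: 1. Place at column 1.
Columns [6, 4, 2, 8, 5, 7, 1, 3], r−c [-5, -2, 1, -4, 0, -1, 6, 5], r+c [7, 6, 5, 12, 10, 13, 8, 11] are all distinct, so no two queens attack.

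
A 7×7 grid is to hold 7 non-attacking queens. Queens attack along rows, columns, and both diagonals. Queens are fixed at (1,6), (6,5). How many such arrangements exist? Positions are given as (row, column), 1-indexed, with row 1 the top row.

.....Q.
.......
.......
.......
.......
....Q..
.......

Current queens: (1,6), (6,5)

3

Branch on row 2: col 2 → 0; col 3 → 2; col 4 → 1.
Sum: 0 + 2 + 1 = 3.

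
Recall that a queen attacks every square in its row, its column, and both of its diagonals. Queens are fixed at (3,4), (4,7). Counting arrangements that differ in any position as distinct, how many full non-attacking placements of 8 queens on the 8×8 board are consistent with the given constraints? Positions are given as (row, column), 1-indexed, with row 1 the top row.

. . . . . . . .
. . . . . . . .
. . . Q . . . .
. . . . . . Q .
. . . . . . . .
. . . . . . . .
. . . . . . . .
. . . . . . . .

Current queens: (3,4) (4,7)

Branch on row 1: col 1 → 0; col 3 → 1; col 5 → 1; col 8 → 0.
Sum: 0 + 1 + 1 + 0 = 2.

2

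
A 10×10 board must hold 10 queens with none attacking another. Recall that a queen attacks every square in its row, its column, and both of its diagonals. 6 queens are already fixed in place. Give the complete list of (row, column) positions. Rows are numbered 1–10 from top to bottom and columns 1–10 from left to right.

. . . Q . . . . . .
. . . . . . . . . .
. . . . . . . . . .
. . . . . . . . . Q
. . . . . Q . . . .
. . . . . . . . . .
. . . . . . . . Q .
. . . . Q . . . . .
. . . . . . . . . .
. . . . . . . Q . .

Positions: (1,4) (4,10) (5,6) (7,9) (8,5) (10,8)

(1,4) (2,1) (3,7) (4,10) (5,6) (6,2) (7,9) (8,5) (9,3) (10,8)

Row 2: attacked by (1,4)→{3,4,5}; (4,10)→{8,10}; (5,6)→{3,6,9}; (7,9)→{4,9}; (8,5)→{5}; (10,8)→{8}. Safe: 1, 2, 7. Place at column 1.
Row 3: attacked by (1,4)→{2,4,6}; (2,1)→{1,2}; (4,10)→{9,10}; (5,6)→{4,6,8}; (7,9)→{5,9}; (8,5)→{5,10}; (10,8)→{1,8}. Safe: 3, 7. Place at column 7.
Row 6: attacked by (1,4)→{4,9}; (2,1)→{1,5}; (3,7)→{4,7,10}; (4,10)→{8,10}; (5,6)→{5,6,7}; (7,9)→{8,9,10}; (8,5)→{3,5,7}; (10,8)→{4,8}. Safe: 2. Place at column 2.
Row 9: attacked by (1,4)→{4}; (2,1)→{1,8}; (3,7)→{1,7}; (4,10)→{5,10}; (5,6)→{2,6,10}; (6,2)→{2,5}; (7,9)→{7,9}; (8,5)→{4,5,6}; (10,8)→{7,8,9}. Safe: 3. Place at column 3.
Columns [4, 1, 7, 10, 6, 2, 9, 5, 3, 8], r−c [-3, 1, -4, -6, -1, 4, -2, 3, 6, 2], r+c [5, 3, 10, 14, 11, 8, 16, 13, 12, 18] are all distinct, so no two queens attack.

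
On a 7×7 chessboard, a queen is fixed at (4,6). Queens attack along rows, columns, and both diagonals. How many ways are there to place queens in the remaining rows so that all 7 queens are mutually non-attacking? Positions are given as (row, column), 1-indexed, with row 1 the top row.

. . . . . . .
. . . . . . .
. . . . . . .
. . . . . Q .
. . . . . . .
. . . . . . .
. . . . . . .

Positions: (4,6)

6

Branch on row 1: col 1 → 1; col 2 → 0; col 4 → 2; col 5 → 2; col 7 → 1.
Sum: 1 + 0 + 2 + 2 + 1 = 6.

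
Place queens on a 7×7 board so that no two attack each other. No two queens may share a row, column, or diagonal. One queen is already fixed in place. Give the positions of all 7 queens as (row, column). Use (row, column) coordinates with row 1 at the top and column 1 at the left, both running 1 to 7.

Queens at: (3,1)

(1,2) (2,5) (3,1) (4,4) (5,7) (6,3) (7,6)

Row 1: attacked by (3,1)→{1,3}. Safe: 2, 4, 5, 6, 7. Place at column 2.
Row 2: attacked by (1,2)→{1,2,3}; (3,1)→{1,2}. Safe: 4, 5, 6, 7. Place at column 5.
Row 4: attacked by (1,2)→{2,5}; (2,5)→{3,5,7}; (3,1)→{1,2}. Safe: 4, 6. Place at column 4.
Row 5: attacked by (1,2)→{2,6}; (2,5)→{2,5}; (3,1)→{1,3}; (4,4)→{3,4,5}. Safe: 7. Place at column 7.
Row 6: attacked by (1,2)→{2,7}; (2,5)→{1,5}; (3,1)→{1,4}; (4,4)→{2,4,6}; (5,7)→{6,7}. Safe: 3. Place at column 3.
Row 7: attacked by (1,2)→{2}; (2,5)→{5}; (3,1)→{1,5}; (4,4)→{1,4,7}; (5,7)→{5,7}; (6,3)→{2,3,4}. Safe: 6. Place at column 6.
Columns [2, 5, 1, 4, 7, 3, 6], r−c [-1, -3, 2, 0, -2, 3, 1], r+c [3, 7, 4, 8, 12, 9, 13] are all distinct, so no two queens attack.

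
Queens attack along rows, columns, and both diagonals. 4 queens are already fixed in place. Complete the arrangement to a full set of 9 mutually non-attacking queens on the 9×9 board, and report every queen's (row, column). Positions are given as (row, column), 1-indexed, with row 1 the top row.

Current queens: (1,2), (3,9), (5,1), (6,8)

Row 2: attacked by (1,2)→{1,2,3}; (3,9)→{8,9}; (5,1)→{1,4}; (6,8)→{4,8}. Safe: 5, 6, 7. Place at column 5.
Row 4: attacked by (1,2)→{2,5}; (2,5)→{3,5,7}; (3,9)→{8,9}; (5,1)→{1,2}; (6,8)→{6,8}. Safe: 4. Place at column 4.
Row 7: attacked by (1,2)→{2,8}; (2,5)→{5}; (3,9)→{5,9}; (4,4)→{1,4,7}; (5,1)→{1,3}; (6,8)→{7,8,9}. Safe: 6. Place at column 6.
Row 8: attacked by (1,2)→{2,9}; (2,5)→{5}; (3,9)→{4,9}; (4,4)→{4,8}; (5,1)→{1,4}; (6,8)→{6,8}; (7,6)→{5,6,7}. Safe: 3. Place at column 3.
Row 9: attacked by (1,2)→{2}; (2,5)→{5}; (3,9)→{3,9}; (4,4)→{4,9}; (5,1)→{1,5}; (6,8)→{5,8}; (7,6)→{4,6,8}; (8,3)→{2,3,4}. Safe: 7. Place at column 7.
Columns [2, 5, 9, 4, 1, 8, 6, 3, 7], r−c [-1, -3, -6, 0, 4, -2, 1, 5, 2], r+c [3, 7, 12, 8, 6, 14, 13, 11, 16] are all distinct, so no two queens attack.

(1,2) (2,5) (3,9) (4,4) (5,1) (6,8) (7,6) (8,3) (9,7)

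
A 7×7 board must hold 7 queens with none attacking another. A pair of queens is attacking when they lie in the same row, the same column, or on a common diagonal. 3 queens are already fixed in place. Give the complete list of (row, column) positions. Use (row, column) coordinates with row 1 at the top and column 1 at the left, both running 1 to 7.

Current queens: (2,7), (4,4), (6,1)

Row 1: attacked by (2,7)→{6,7}; (4,4)→{1,4,7}; (6,1)→{1,6}. Safe: 2, 3, 5. Place at column 5.
Row 3: attacked by (1,5)→{3,5,7}; (2,7)→{6,7}; (4,4)→{3,4,5}; (6,1)→{1,4}. Safe: 2. Place at column 2.
Row 5: attacked by (1,5)→{1,5}; (2,7)→{4,7}; (3,2)→{2,4}; (4,4)→{3,4,5}; (6,1)→{1,2}. Safe: 6. Place at column 6.
Row 7: attacked by (1,5)→{5}; (2,7)→{2,7}; (3,2)→{2,6}; (4,4)→{1,4,7}; (5,6)→{4,6}; (6,1)→{1,2}. Safe: 3. Place at column 3.
Columns [5, 7, 2, 4, 6, 1, 3], r−c [-4, -5, 1, 0, -1, 5, 4], r+c [6, 9, 5, 8, 11, 7, 10] are all distinct, so no two queens attack.

(1,5) (2,7) (3,2) (4,4) (5,6) (6,1) (7,3)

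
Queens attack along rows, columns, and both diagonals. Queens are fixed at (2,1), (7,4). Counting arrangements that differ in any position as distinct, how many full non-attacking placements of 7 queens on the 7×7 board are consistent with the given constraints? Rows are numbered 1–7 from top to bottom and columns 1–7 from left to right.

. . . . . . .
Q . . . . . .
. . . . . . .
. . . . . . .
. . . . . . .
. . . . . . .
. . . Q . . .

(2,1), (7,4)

Branch on row 1: col 3 → 1; col 5 → 0; col 6 → 1; col 7 → 0.
Sum: 1 + 0 + 1 + 0 = 2.

2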